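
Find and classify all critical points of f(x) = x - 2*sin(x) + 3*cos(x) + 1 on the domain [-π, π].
f'(x) = -3*sin(x) - 2*cos(x) + 1

Solve f'(x) = 0 on [-π, π]:
  f'(x) = 0 ⇔ -3*sin(x) - 2*cos(x) = -1. Write the left side as R·cos(x + φ) with R = √((-2)² + 3²) = sqrt(13), cos φ = -2*sqrt(13)/13, sin φ = 3*sqrt(13)/13; then cos(x + φ) = -sqrt(13)/13. Solve for x and keep the solutions lying in [-π, π].
  ⇒ x = atan((3 - 4*sqrt(3))/(2 + 6*sqrt(3))) ≈ -0.3070, atan((3 + 4*sqrt(3))/(2 - 6*sqrt(3))) + pi ≈ 2.2726

f''(x) = 2*sin(x) - 3*cos(x)
Second-derivative test at each critical point:
  f''(-0.3070) = -3.4641 < 0 → local maximum
  f''(2.2726) = 3.4641 > 0 → local minimum

Critical points: x = atan((3 - 4*sqrt(3))/(2 + 6*sqrt(3))) ≈ -0.3070 (local maximum); x = atan((3 + 4*sqrt(3))/(2 - 6*sqrt(3))) + pi ≈ 2.2726 (local minimum)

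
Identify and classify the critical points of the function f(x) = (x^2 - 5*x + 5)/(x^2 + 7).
f'(x) = (5*x^2 + 4*x - 35)/(x^4 + 14*x^2 + 49)

Solve f'(x) = 0:
  f'(x) = (5*x^2 + 4*x - 35)/(x^2 + 7)^2; the denominator is positive wherever f is defined, so f'(x) = 0 ⇔ 5*x^2 + 4*x - 35 = 0.
  5*x^2 + 4*x - 35 = 0 has no rational roots; quadratic formula: x = (-4 ± √716)/10.
  ⇒ x = -sqrt(179)/5 - 2/5 ≈ -3.0758, -2/5 + sqrt(179)/5 ≈ 2.2758

f''(x) = 2*(-5*x^3 - 6*x^2 + 105*x + 14)/(x^6 + 21*x^4 + 147*x^2 + 343)
Second-derivative test at each critical point:
  f''(-3.0758) = -0.0988 < 0 → local maximum
  f''(2.2758) = 0.1804 > 0 → local minimum

Critical points: x = -sqrt(179)/5 - 2/5 ≈ -3.0758 (local maximum); x = -2/5 + sqrt(179)/5 ≈ 2.2758 (local minimum)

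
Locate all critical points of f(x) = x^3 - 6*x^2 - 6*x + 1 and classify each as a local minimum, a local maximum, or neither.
f'(x) = 3*x^2 - 12*x - 6

Solve f'(x) = 0:
  Factor: 3*x^2 - 12*x - 6 = 3*(x^2 - 4*x - 2); x^2 - 4*x - 2 = 0 has no rational roots; quadratic formula: x = (4 ± √24)/2.
  ⇒ x = 2 - sqrt(6) ≈ -0.4495, 2 + sqrt(6) ≈ 4.4495

f''(x) = 6*x - 12
Second-derivative test at each critical point:
  f''(-0.4495) = -14.6969 < 0 → local maximum
  f''(4.4495) = 14.6969 > 0 → local minimum

Critical points: x = 2 - sqrt(6) ≈ -0.4495 (local maximum); x = 2 + sqrt(6) ≈ 4.4495 (local minimum)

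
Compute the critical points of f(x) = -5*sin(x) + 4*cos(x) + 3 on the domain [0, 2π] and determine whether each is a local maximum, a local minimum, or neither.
f'(x) = -4*sin(x) - 5*cos(x)

Solve f'(x) = 0 on [0, 2π]:
  f'(x) = 0 ⇔ -5*cos(x) = 4*sin(x) ⇔ tan(x) = -5/4, i.e. x = arctan(-5/4) + nπ; keep the solutions lying in [0, 2π].
  ⇒ x = pi - atan(5/4) ≈ 2.2455, -atan(5/4) + 2*pi ≈ 5.3871

f''(x) = 5*sin(x) - 4*cos(x)
Second-derivative test at each critical point:
  f''(2.2455) = 6.4031 > 0 → local minimum
  f''(5.3871) = -6.4031 < 0 → local maximum

Critical points: x = pi - atan(5/4) ≈ 2.2455 (local minimum); x = -atan(5/4) + 2*pi ≈ 5.3871 (local maximum)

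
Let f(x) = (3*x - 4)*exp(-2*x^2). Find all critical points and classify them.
f'(x) = (-4*x*(3*x - 4) + 3)*exp(-2*x^2)

Solve f'(x) = 0:
  f'(x) = (-12*x^2 + 16*x + 3)·exp(-2*x^2) and exp(-2*x^2) > 0 for every x, so f'(x) = 0 ⇔ -12*x^2 + 16*x + 3 = 0.
  Factor: -12*x^2 + 16*x + 3 = -(2*x - 3)*(6*x + 1) = 0.
  ⇒ x = -1/6, 3/2

f''(x) = 4*(4*x^2*(3*x - 4) - 9*x + 4)*exp(-2*x^2)
Second-derivative test at each critical point:
  f''(-1/6) = 18.9192 > 0 → local minimum
  f''(3/2) = -0.2222 < 0 → local maximum

Critical points: x = -1/6 (local minimum); x = 3/2 (local maximum)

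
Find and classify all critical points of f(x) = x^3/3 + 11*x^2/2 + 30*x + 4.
f'(x) = x^2 + 11*x + 30

Solve f'(x) = 0:
  Factor: x^2 + 11*x + 30 = (x + 5)*(x + 6) = 0.
  ⇒ x = -6, -5

f''(x) = 2*x + 11
Second-derivative test at each critical point:
  f''(-6) = -1 < 0 → local maximum
  f''(-5) = 1 > 0 → local minimum

Critical points: x = -6 (local maximum); x = -5 (local minimum)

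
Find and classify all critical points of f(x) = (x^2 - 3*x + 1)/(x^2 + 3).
f'(x) = (3*x^2 + 4*x - 9)/(x^4 + 6*x^2 + 9)

Solve f'(x) = 0:
  f'(x) = (3*x^2 + 4*x - 9)/(x^2 + 3)^2; the denominator is positive wherever f is defined, so f'(x) = 0 ⇔ 3*x^2 + 4*x - 9 = 0.
  3*x^2 + 4*x - 9 = 0 has no rational roots; quadratic formula: x = (-4 ± √124)/6.
  ⇒ x = -sqrt(31)/3 - 2/3 ≈ -2.5226, -2/3 + sqrt(31)/3 ≈ 1.1893

f''(x) = 6*(-x^3 - 2*x^2 + 9*x + 2)/(x^6 + 9*x^4 + 27*x^2 + 27)
Second-derivative test at each critical point:
  f''(-2.5226) = -0.1270 < 0 → local maximum
  f''(1.1893) = 0.5715 > 0 → local minimum

Critical points: x = -sqrt(31)/3 - 2/3 ≈ -2.5226 (local maximum); x = -2/3 + sqrt(31)/3 ≈ 1.1893 (local minimum)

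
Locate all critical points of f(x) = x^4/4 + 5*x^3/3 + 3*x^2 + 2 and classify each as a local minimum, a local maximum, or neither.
f'(x) = x*(x^2 + 5*x + 6)

Solve f'(x) = 0:
  Factor: x^3 + 5*x^2 + 6*x = x*(x + 2)*(x + 3) = 0.
  ⇒ x = -3, -2, 0

f''(x) = 3*x^2 + 10*x + 6
Second-derivative test at each critical point:
  f''(-3) = 3 > 0 → local minimum
  f''(-2) = -2 < 0 → local maximum
  f''(0) = 6 > 0 → local minimum

Critical points: x = -3 (local minimum); x = -2 (local maximum); x = 0 (local minimum)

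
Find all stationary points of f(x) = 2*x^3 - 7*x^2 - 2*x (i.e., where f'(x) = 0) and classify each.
f'(x) = 6*x^2 - 14*x - 2

Solve f'(x) = 0:
  Factor: 6*x^2 - 14*x - 2 = 2*(3*x^2 - 7*x - 1); 3*x^2 - 7*x - 1 = 0 has no rational roots; quadratic formula: x = (7 ± √61)/6.
  ⇒ x = 7/6 - sqrt(61)/6 ≈ -0.1350, 7/6 + sqrt(61)/6 ≈ 2.4684

f''(x) = 12*x - 14
Second-derivative test at each critical point:
  f''(-0.1350) = -15.6205 < 0 → local maximum
  f''(2.4684) = 15.6205 > 0 → local minimum

Critical points: x = 7/6 - sqrt(61)/6 ≈ -0.1350 (local maximum); x = 7/6 + sqrt(61)/6 ≈ 2.4684 (local minimum)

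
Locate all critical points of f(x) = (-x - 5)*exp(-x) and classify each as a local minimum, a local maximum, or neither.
f'(x) = (x + 4)*exp(-x)

Solve f'(x) = 0:
  f'(x) = (x + 4)·exp(-x) and exp(-x) > 0 for every x, so f'(x) = 0 ⇔ x + 4 = 0.
  x + 4 = 0.
  ⇒ x = -4

f''(x) = (-x - 3)*exp(-x)
Second-derivative test at each critical point:
  f''(-4) = 54.5982 > 0 → local minimum

Critical points: x = -4 (local minimum)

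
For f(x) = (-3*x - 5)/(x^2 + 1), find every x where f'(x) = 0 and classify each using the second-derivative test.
f'(x) = (3*x^2 + 10*x - 3)/(x^4 + 2*x^2 + 1)

Solve f'(x) = 0:
  f'(x) = (3*x^2 + 10*x - 3)/(x^2 + 1)^2; the denominator is positive wherever f is defined, so f'(x) = 0 ⇔ 3*x^2 + 10*x - 3 = 0.
  3*x^2 + 10*x - 3 = 0 has no rational roots; quadratic formula: x = (-10 ± √136)/6.
  ⇒ x = -sqrt(34)/3 - 5/3 ≈ -3.6103, -5/3 + sqrt(34)/3 ≈ 0.2770

f''(x) = 2*(-4*x^2*(3*x + 5) + (9*x + 5)*(x^2 + 1))/(x^2 + 1)^3
Second-derivative test at each critical point:
  f''(-3.6103) = -0.0592 < 0 → local maximum
  f''(0.2770) = 10.0592 > 0 → local minimum

Critical points: x = -sqrt(34)/3 - 5/3 ≈ -3.6103 (local maximum); x = -5/3 + sqrt(34)/3 ≈ 0.2770 (local minimum)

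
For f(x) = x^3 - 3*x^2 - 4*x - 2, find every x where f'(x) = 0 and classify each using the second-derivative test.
f'(x) = 3*x^2 - 6*x - 4

Solve f'(x) = 0:
  3*x^2 - 6*x - 4 = 0 has no rational roots; quadratic formula: x = (6 ± √84)/6.
  ⇒ x = 1 - sqrt(21)/3 ≈ -0.5275, 1 + sqrt(21)/3 ≈ 2.5275

f''(x) = 6*x - 6
Second-derivative test at each critical point:
  f''(-0.5275) = -9.1652 < 0 → local maximum
  f''(2.5275) = 9.1652 > 0 → local minimum

Critical points: x = 1 - sqrt(21)/3 ≈ -0.5275 (local maximum); x = 1 + sqrt(21)/3 ≈ 2.5275 (local minimum)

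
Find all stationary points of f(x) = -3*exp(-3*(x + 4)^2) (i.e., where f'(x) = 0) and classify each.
f'(x) = 18*(x + 4)*exp(-3*(x + 4)^2)

Solve f'(x) = 0:
  f'(x) = (18*x + 72)·exp(-3*(x + 4)^2) and exp(-3*(x + 4)^2) > 0 for every x, so f'(x) = 0 ⇔ 18*x + 72 = 0.
  Factor: 18*x + 72 = 18*(x + 4) = 0.
  ⇒ x = -4

f''(x) = 18*(1 - 6*(x + 4)^2)*exp(-3*(x + 4)^2)
Second-derivative test at each critical point:
  f''(-4) = 18 > 0 → local minimum

Critical points: x = -4 (local minimum)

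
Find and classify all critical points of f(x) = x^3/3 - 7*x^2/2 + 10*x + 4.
f'(x) = x^2 - 7*x + 10

Solve f'(x) = 0:
  Factor: x^2 - 7*x + 10 = (x - 5)*(x - 2) = 0.
  ⇒ x = 2, 5

f''(x) = 2*x - 7
Second-derivative test at each critical point:
  f''(2) = -3 < 0 → local maximum
  f''(5) = 3 > 0 → local minimum

Critical points: x = 2 (local maximum); x = 5 (local minimum)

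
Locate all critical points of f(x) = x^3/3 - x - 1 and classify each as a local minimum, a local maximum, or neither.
f'(x) = x^2 - 1

Solve f'(x) = 0:
  Factor: x^2 - 1 = (x - 1)*(x + 1) = 0.
  ⇒ x = -1, 1

f''(x) = 2*x
Second-derivative test at each critical point:
  f''(-1) = -2 < 0 → local maximum
  f''(1) = 2 > 0 → local minimum

Critical points: x = -1 (local maximum); x = 1 (local minimum)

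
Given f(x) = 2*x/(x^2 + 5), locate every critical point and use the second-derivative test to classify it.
f'(x) = 2*(5 - x^2)/(x^4 + 10*x^2 + 25)

Solve f'(x) = 0:
  f'(x) = -2*(x^2 - 5)/(x^2 + 5)^2; the denominator is positive wherever f is defined, so f'(x) = 0 ⇔ 10 - 2*x^2 = 0.
  Factor: 10 - 2*x^2 = -2*(x^2 - 5); x^2 - 5 = 0 has no rational roots; quadratic formula: x = (0 ± √20)/2.
  ⇒ x = -sqrt(5) ≈ -2.2361, sqrt(5) ≈ 2.2361

f''(x) = 4*x*(x^2 - 15)/(x^2 + 5)^3
Second-derivative test at each critical point:
  f''(-2.2361) = 0.0894 > 0 → local minimum
  f''(2.2361) = -0.0894 < 0 → local maximum

Critical points: x = -sqrt(5) ≈ -2.2361 (local minimum); x = sqrt(5) ≈ 2.2361 (local maximum)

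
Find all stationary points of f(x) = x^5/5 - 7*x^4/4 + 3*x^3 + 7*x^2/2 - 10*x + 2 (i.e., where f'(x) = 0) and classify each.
f'(x) = x^4 - 7*x^3 + 9*x^2 + 7*x - 10

Solve f'(x) = 0:
  Factor: x^4 - 7*x^3 + 9*x^2 + 7*x - 10 = (x - 5)*(x - 2)*(x - 1)*(x + 1) = 0.
  ⇒ x = -1, 1, 2, 5

f''(x) = 4*x^3 - 21*x^2 + 18*x + 7
Second-derivative test at each critical point:
  f''(-1) = -36 < 0 → local maximum
  f''(1) = 8 > 0 → local minimum
  f''(2) = -9 < 0 → local maximum
  f''(5) = 72 > 0 → local minimum

Critical points: x = -1 (local maximum); x = 1 (local minimum); x = 2 (local maximum); x = 5 (local minimum)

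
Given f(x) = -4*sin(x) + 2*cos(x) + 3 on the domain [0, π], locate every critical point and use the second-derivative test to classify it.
f'(x) = -2*sin(x) - 4*cos(x)

Solve f'(x) = 0 on [0, π]:
  f'(x) = 0 ⇔ -4*cos(x) = 2*sin(x) ⇔ tan(x) = -2, i.e. x = arctan(-2) + nπ; keep the solutions lying in [0, π].
  ⇒ x = pi - atan(2) ≈ 2.0344

f''(x) = 4*sin(x) - 2*cos(x)
Second-derivative test at each critical point:
  f''(2.0344) = 4.4721 > 0 → local minimum

Critical points: x = pi - atan(2) ≈ 2.0344 (local minimum)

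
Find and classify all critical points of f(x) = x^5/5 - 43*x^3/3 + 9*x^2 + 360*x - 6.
f'(x) = x^4 - 43*x^2 + 18*x + 360

Solve f'(x) = 0:
  Factor: x^4 - 43*x^2 + 18*x + 360 = (x - 5)*(x - 4)*(x + 3)*(x + 6) = 0.
  ⇒ x = -6, -3, 4, 5

f''(x) = 4*x^3 - 86*x + 18
Second-derivative test at each critical point:
  f''(-6) = -330 < 0 → local maximum
  f''(-3) = 168 > 0 → local minimum
  f''(4) = -70 < 0 → local maximum
  f''(5) = 88 > 0 → local minimum

Critical points: x = -6 (local maximum); x = -3 (local minimum); x = 4 (local maximum); x = 5 (local minimum)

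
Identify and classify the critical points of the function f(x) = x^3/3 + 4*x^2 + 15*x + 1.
f'(x) = x^2 + 8*x + 15

Solve f'(x) = 0:
  Factor: x^2 + 8*x + 15 = (x + 3)*(x + 5) = 0.
  ⇒ x = -5, -3

f''(x) = 2*x + 8
Second-derivative test at each critical point:
  f''(-5) = -2 < 0 → local maximum
  f''(-3) = 2 > 0 → local minimum

Critical points: x = -5 (local maximum); x = -3 (local minimum)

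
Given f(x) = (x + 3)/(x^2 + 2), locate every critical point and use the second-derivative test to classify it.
f'(x) = (x^2 - 2*x*(x + 3) + 2)/(x^2 + 2)^2

Solve f'(x) = 0:
  f'(x) = -(x^2 + 6*x - 2)/(x^2 + 2)^2; the denominator is positive wherever f is defined, so f'(x) = 0 ⇔ -x^2 - 6*x + 2 = 0.
  x^2 + 6*x - 2 = 0 has no rational roots; quadratic formula: x = (-6 ± √44)/2.
  ⇒ x = -sqrt(11) - 3 ≈ -6.3166, -3 + sqrt(11) ≈ 0.3166

f''(x) = 2*(4*x^2*(x + 3) - 3*(x + 1)*(x^2 + 2))/(x^2 + 2)^3
Second-derivative test at each critical point:
  f''(-6.3166) = 0.0038 > 0 → local minimum
  f''(0.3166) = -1.5038 < 0 → local maximum

Critical points: x = -sqrt(11) - 3 ≈ -6.3166 (local minimum); x = -3 + sqrt(11) ≈ 0.3166 (local maximum)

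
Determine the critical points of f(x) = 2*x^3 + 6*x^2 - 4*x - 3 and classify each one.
f'(x) = 6*x^2 + 12*x - 4

Solve f'(x) = 0:
  Factor: 6*x^2 + 12*x - 4 = 2*(3*x^2 + 6*x - 2); 3*x^2 + 6*x - 2 = 0 has no rational roots; quadratic formula: x = (-6 ± √60)/6.
  ⇒ x = -sqrt(15)/3 - 1 ≈ -2.2910, -1 + sqrt(15)/3 ≈ 0.2910

f''(x) = 12*x + 12
Second-derivative test at each critical point:
  f''(-2.2910) = -15.4919 < 0 → local maximum
  f''(0.2910) = 15.4919 > 0 → local minimum

Critical points: x = -sqrt(15)/3 - 1 ≈ -2.2910 (local maximum); x = -1 + sqrt(15)/3 ≈ 0.2910 (local minimum)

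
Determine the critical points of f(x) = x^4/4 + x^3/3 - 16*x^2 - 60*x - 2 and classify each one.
f'(x) = x^3 + x^2 - 32*x - 60

Solve f'(x) = 0:
  Factor: x^3 + x^2 - 32*x - 60 = (x - 6)*(x + 2)*(x + 5) = 0.
  ⇒ x = -5, -2, 6

f''(x) = 3*x^2 + 2*x - 32
Second-derivative test at each critical point:
  f''(-5) = 33 > 0 → local minimum
  f''(-2) = -24 < 0 → local maximum
  f''(6) = 88 > 0 → local minimum

Critical points: x = -5 (local minimum); x = -2 (local maximum); x = 6 (local minimum)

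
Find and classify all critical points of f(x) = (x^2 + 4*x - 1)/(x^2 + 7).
f'(x) = 4*(-x^2 + 4*x + 7)/(x^4 + 14*x^2 + 49)

Solve f'(x) = 0:
  f'(x) = -4*(x^2 - 4*x - 7)/(x^2 + 7)^2; the denominator is positive wherever f is defined, so f'(x) = 0 ⇔ -4*x^2 + 16*x + 28 = 0.
  Factor: -4*x^2 + 16*x + 28 = -4*(x^2 - 4*x - 7); x^2 - 4*x - 7 = 0 has no rational roots; quadratic formula: x = (4 ± √44)/2.
  ⇒ x = 2 - sqrt(11) ≈ -1.3166, 2 + sqrt(11) ≈ 5.3166

f''(x) = 8*(x^3 - 6*x^2 - 21*x + 14)/(x^6 + 21*x^4 + 147*x^2 + 343)
Second-derivative test at each critical point:
  f''(-1.3166) = 0.3479 > 0 → local minimum
  f''(5.3166) = -0.0213 < 0 → local maximum

Critical points: x = 2 - sqrt(11) ≈ -1.3166 (local minimum); x = 2 + sqrt(11) ≈ 5.3166 (local maximum)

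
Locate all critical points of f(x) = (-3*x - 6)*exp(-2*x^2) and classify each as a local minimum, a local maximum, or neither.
f'(x) = 3*(4*x*(x + 2) - 1)*exp(-2*x^2)

Solve f'(x) = 0:
  f'(x) = (12*x^2 + 24*x - 3)·exp(-2*x^2) and exp(-2*x^2) > 0 for every x, so f'(x) = 0 ⇔ 12*x^2 + 24*x - 3 = 0.
  Factor: 12*x^2 + 24*x - 3 = 3*(4*x^2 + 8*x - 1); 4*x^2 + 8*x - 1 = 0 has no rational roots; quadratic formula: x = (-8 ± √80)/8.
  ⇒ x = -sqrt(5)/2 - 1 ≈ -2.1180, -1 + sqrt(5)/2 ≈ 0.1180

f''(x) = 12*(-4*x^2*(x + 2) + 3*x + 2)*exp(-2*x^2)
Second-derivative test at each critical point:
  f''(-2.1180) = -0.0034 < 0 → local maximum
  f''(0.1180) = 26.0955 > 0 → local minimum

Critical points: x = -sqrt(5)/2 - 1 ≈ -2.1180 (local maximum); x = -1 + sqrt(5)/2 ≈ 0.1180 (local minimum)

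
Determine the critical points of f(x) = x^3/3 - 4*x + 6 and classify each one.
f'(x) = x^2 - 4

Solve f'(x) = 0:
  Factor: x^2 - 4 = (x - 2)*(x + 2) = 0.
  ⇒ x = -2, 2

f''(x) = 2*x
Second-derivative test at each critical point:
  f''(-2) = -4 < 0 → local maximum
  f''(2) = 4 > 0 → local minimum

Critical points: x = -2 (local maximum); x = 2 (local minimum)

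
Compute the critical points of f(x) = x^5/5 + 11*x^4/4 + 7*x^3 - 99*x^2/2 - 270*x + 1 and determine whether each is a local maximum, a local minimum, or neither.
f'(x) = x^4 + 11*x^3 + 21*x^2 - 99*x - 270

Solve f'(x) = 0:
  Factor: x^4 + 11*x^3 + 21*x^2 - 99*x - 270 = (x - 3)*(x + 3)*(x + 5)*(x + 6) = 0.
  ⇒ x = -6, -5, -3, 3

f''(x) = 4*x^3 + 33*x^2 + 42*x - 99
Second-derivative test at each critical point:
  f''(-6) = -27 < 0 → local maximum
  f''(-5) = 16 > 0 → local minimum
  f''(-3) = -36 < 0 → local maximum
  f''(3) = 432 > 0 → local minimum

Critical points: x = -6 (local maximum); x = -5 (local minimum); x = -3 (local maximum); x = 3 (local minimum)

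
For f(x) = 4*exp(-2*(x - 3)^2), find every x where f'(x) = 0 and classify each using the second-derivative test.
f'(x) = 16*(3 - x)*exp(-2*(x - 3)^2)

Solve f'(x) = 0:
  f'(x) = (48 - 16*x)·exp(-2*(x - 3)^2) and exp(-2*(x - 3)^2) > 0 for every x, so f'(x) = 0 ⇔ 48 - 16*x = 0.
  Factor: 48 - 16*x = -16*(x - 3) = 0.
  ⇒ x = 3

f''(x) = 16*(4*(x - 3)^2 - 1)*exp(-2*(x - 3)^2)
Second-derivative test at each critical point:
  f''(3) = -16 < 0 → local maximum

Critical points: x = 3 (local maximum)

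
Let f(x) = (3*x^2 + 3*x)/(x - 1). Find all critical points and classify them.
f'(x) = 3*(x^2 - 2*x - 1)/(x^2 - 2*x + 1)

Solve f'(x) = 0:
  f'(x) = 3*(x^2 - 2*x - 1)/(x - 1)^2; the denominator is positive wherever f is defined, so f'(x) = 0 ⇔ 3*x^2 - 6*x - 3 = 0.
  Factor: 3*x^2 - 6*x - 3 = 3*(x^2 - 2*x - 1); x^2 - 2*x - 1 = 0 has no rational roots; quadratic formula: x = (2 ± √8)/2.
  ⇒ x = 1 - sqrt(2) ≈ -0.4142, 1 + sqrt(2) ≈ 2.4142

f''(x) = 12/(x^3 - 3*x^2 + 3*x - 1)
Second-derivative test at each critical point:
  f''(-0.4142) = -4.2426 < 0 → local maximum
  f''(2.4142) = 4.2426 > 0 → local minimum

Critical points: x = 1 - sqrt(2) ≈ -0.4142 (local maximum); x = 1 + sqrt(2) ≈ 2.4142 (local minimum)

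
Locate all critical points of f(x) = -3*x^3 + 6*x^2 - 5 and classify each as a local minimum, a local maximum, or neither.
f'(x) = 3*x*(4 - 3*x)

Solve f'(x) = 0:
  Factor: -9*x^2 + 12*x = -3*x*(3*x - 4) = 0.
  ⇒ x = 0, 4/3

f''(x) = 12 - 18*x
Second-derivative test at each critical point:
  f''(0) = 12 > 0 → local minimum
  f''(4/3) = -12 < 0 → local maximum

Critical points: x = 0 (local minimum); x = 4/3 (local maximum)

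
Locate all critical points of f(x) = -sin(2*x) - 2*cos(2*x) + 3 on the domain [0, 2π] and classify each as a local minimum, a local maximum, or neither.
f'(x) = 4*sin(2*x) - 2*cos(2*x)

Solve f'(x) = 0 on [0, 2π]:
  f'(x) = 0 ⇔ -cos(2*x) = -2*sin(2*x) ⇔ tan(2*x) = 1/2, i.e. 2*x = arctan(1/2) + nπ; keep the solutions lying in [0, 2π].
  ⇒ x = atan(1/2)/2 ≈ 0.2318, atan(1/2)/2 + pi/2 ≈ 1.8026, atan(1/2)/2 + pi ≈ 3.3734, atan(1/2)/2 + 3*pi/2 ≈ 4.9442

f''(x) = 4*sin(2*x) + 8*cos(2*x)
Second-derivative test at each critical point:
  f''(0.2318) = 8.9443 > 0 → local minimum
  f''(1.8026) = -8.9443 < 0 → local maximum
  f''(3.3734) = 8.9443 > 0 → local minimum
  f''(4.9442) = -8.9443 < 0 → local maximum

Critical points: x = atan(1/2)/2 ≈ 0.2318 (local minimum); x = atan(1/2)/2 + pi/2 ≈ 1.8026 (local maximum); x = atan(1/2)/2 + pi ≈ 3.3734 (local minimum); x = atan(1/2)/2 + 3*pi/2 ≈ 4.9442 (local maximum)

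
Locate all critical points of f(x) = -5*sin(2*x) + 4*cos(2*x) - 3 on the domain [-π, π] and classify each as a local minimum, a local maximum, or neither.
f'(x) = -8*sin(2*x) - 10*cos(2*x)

Solve f'(x) = 0 on [-π, π]:
  f'(x) = 0 ⇔ -5*cos(2*x) = 4*sin(2*x) ⇔ tan(2*x) = -5/4, i.e. 2*x = arctan(-5/4) + nπ; keep the solutions lying in [-π, π].
  ⇒ x = -pi/2 - atan(5/4)/2 ≈ -2.0188, -atan(5/4)/2 ≈ -0.4480, -atan(5/4)/2 + pi/2 ≈ 1.1228, pi - atan(5/4)/2 ≈ 2.6936

f''(x) = 20*sin(2*x) - 16*cos(2*x)
Second-derivative test at each critical point:
  f''(-2.0188) = 25.6125 > 0 → local minimum
  f''(-0.4480) = -25.6125 < 0 → local maximum
  f''(1.1228) = 25.6125 > 0 → local minimum
  f''(2.6936) = -25.6125 < 0 → local maximum

Critical points: x = -pi/2 - atan(5/4)/2 ≈ -2.0188 (local minimum); x = -atan(5/4)/2 ≈ -0.4480 (local maximum); x = -atan(5/4)/2 + pi/2 ≈ 1.1228 (local minimum); x = pi - atan(5/4)/2 ≈ 2.6936 (local maximum)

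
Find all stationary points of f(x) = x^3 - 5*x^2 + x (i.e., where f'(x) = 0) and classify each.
f'(x) = 3*x^2 - 10*x + 1

Solve f'(x) = 0:
  3*x^2 - 10*x + 1 = 0 has no rational roots; quadratic formula: x = (10 ± √88)/6.
  ⇒ x = 5/3 - sqrt(22)/3 ≈ 0.1032, sqrt(22)/3 + 5/3 ≈ 3.2301

f''(x) = 6*x - 10
Second-derivative test at each critical point:
  f''(0.1032) = -9.3808 < 0 → local maximum
  f''(3.2301) = 9.3808 > 0 → local minimum

Critical points: x = 5/3 - sqrt(22)/3 ≈ 0.1032 (local maximum); x = sqrt(22)/3 + 5/3 ≈ 3.2301 (local minimum)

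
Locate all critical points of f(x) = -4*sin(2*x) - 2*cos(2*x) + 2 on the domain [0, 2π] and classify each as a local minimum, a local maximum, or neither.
f'(x) = 4*sin(2*x) - 8*cos(2*x)

Solve f'(x) = 0 on [0, 2π]:
  f'(x) = 0 ⇔ -4*cos(2*x) = -2*sin(2*x) ⇔ tan(2*x) = 2, i.e. 2*x = arctan(2) + nπ; keep the solutions lying in [0, 2π].
  ⇒ x = atan(2)/2 ≈ 0.5536, atan(2)/2 + pi/2 ≈ 2.1244, atan(2)/2 + pi ≈ 3.6952, atan(2)/2 + 3*pi/2 ≈ 5.2660

f''(x) = 16*sin(2*x) + 8*cos(2*x)
Second-derivative test at each critical point:
  f''(0.5536) = 17.8885 > 0 → local minimum
  f''(2.1244) = -17.8885 < 0 → local maximum
  f''(3.6952) = 17.8885 > 0 → local minimum
  f''(5.2660) = -17.8885 < 0 → local maximum

Critical points: x = atan(2)/2 ≈ 0.5536 (local minimum); x = atan(2)/2 + pi/2 ≈ 2.1244 (local maximum); x = atan(2)/2 + pi ≈ 3.6952 (local minimum); x = atan(2)/2 + 3*pi/2 ≈ 5.2660 (local maximum)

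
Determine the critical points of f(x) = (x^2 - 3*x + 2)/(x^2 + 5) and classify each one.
f'(x) = 3*(x^2 + 2*x - 5)/(x^4 + 10*x^2 + 25)

Solve f'(x) = 0:
  f'(x) = 3*(x^2 + 2*x - 5)/(x^2 + 5)^2; the denominator is positive wherever f is defined, so f'(x) = 0 ⇔ 3*x^2 + 6*x - 15 = 0.
  Factor: 3*x^2 + 6*x - 15 = 3*(x^2 + 2*x - 5); x^2 + 2*x - 5 = 0 has no rational roots; quadratic formula: x = (-2 ± √24)/2.
  ⇒ x = -sqrt(6) - 1 ≈ -3.4495, -1 + sqrt(6) ≈ 1.4495

f''(x) = 6*(-x^3 - 3*x^2 + 15*x + 5)/(x^6 + 15*x^4 + 75*x^2 + 125)
Second-derivative test at each critical point:
  f''(-3.4495) = -0.0515 < 0 → local maximum
  f''(1.4495) = 0.2915 > 0 → local minimum

Critical points: x = -sqrt(6) - 1 ≈ -3.4495 (local maximum); x = -1 + sqrt(6) ≈ 1.4495 (local minimum)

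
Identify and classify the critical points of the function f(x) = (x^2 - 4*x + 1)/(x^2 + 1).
f'(x) = 4*(x^2 - 1)/(x^4 + 2*x^2 + 1)

Solve f'(x) = 0:
  f'(x) = 4*(x - 1)*(x + 1)/(x^2 + 1)^2; the denominator is positive wherever f is defined, so f'(x) = 0 ⇔ 4*x^2 - 4 = 0.
  Factor: 4*x^2 - 4 = 4*(x - 1)*(x + 1) = 0.
  ⇒ x = -1, 1

f''(x) = 8*x*(3 - x^2)/(x^6 + 3*x^4 + 3*x^2 + 1)
Second-derivative test at each critical point:
  f''(-1) = -2 < 0 → local maximum
  f''(1) = 2 > 0 → local minimum

Critical points: x = -1 (local maximum); x = 1 (local minimum)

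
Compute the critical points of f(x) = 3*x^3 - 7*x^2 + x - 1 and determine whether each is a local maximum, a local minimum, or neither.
f'(x) = 9*x^2 - 14*x + 1

Solve f'(x) = 0:
  9*x^2 - 14*x + 1 = 0 has no rational roots; quadratic formula: x = (14 ± √160)/18.
  ⇒ x = 7/9 - 2*sqrt(10)/9 ≈ 0.0750, 2*sqrt(10)/9 + 7/9 ≈ 1.4805

f''(x) = 18*x - 14
Second-derivative test at each critical point:
  f''(0.0750) = -12.6491 < 0 → local maximum
  f''(1.4805) = 12.6491 > 0 → local minimum

Critical points: x = 7/9 - 2*sqrt(10)/9 ≈ 0.0750 (local maximum); x = 2*sqrt(10)/9 + 7/9 ≈ 1.4805 (local minimum)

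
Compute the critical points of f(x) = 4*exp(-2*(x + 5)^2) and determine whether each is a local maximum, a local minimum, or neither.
f'(x) = 16*(-x - 5)*exp(-2*(x + 5)^2)

Solve f'(x) = 0:
  f'(x) = (-16*x - 80)·exp(-2*(x + 5)^2) and exp(-2*(x + 5)^2) > 0 for every x, so f'(x) = 0 ⇔ -16*x - 80 = 0.
  Factor: -16*x - 80 = -16*(x + 5) = 0.
  ⇒ x = -5

f''(x) = 16*(4*(x + 5)^2 - 1)*exp(-2*(x + 5)^2)
Second-derivative test at each critical point:
  f''(-5) = -16 < 0 → local maximum

Critical points: x = -5 (local maximum)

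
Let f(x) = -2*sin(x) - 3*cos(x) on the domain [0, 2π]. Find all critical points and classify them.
f'(x) = 3*sin(x) - 2*cos(x)

Solve f'(x) = 0 on [0, 2π]:
  f'(x) = 0 ⇔ -2*cos(x) = -3*sin(x) ⇔ tan(x) = 2/3, i.e. x = arctan(2/3) + nπ; keep the solutions lying in [0, 2π].
  ⇒ x = atan(2/3) ≈ 0.5880, atan(2/3) + pi ≈ 3.7296

f''(x) = 2*sin(x) + 3*cos(x)
Second-derivative test at each critical point:
  f''(0.5880) = 3.6056 > 0 → local minimum
  f''(3.7296) = -3.6056 < 0 → local maximum

Critical points: x = atan(2/3) ≈ 0.5880 (local minimum); x = atan(2/3) + pi ≈ 3.7296 (local maximum)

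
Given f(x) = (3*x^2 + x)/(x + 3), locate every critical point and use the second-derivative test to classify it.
f'(x) = 3*(x^2 + 6*x + 1)/(x^2 + 6*x + 9)

Solve f'(x) = 0:
  f'(x) = 3*(x^2 + 6*x + 1)/(x + 3)^2; the denominator is positive wherever f is defined, so f'(x) = 0 ⇔ 3*x^2 + 18*x + 3 = 0.
  Factor: 3*x^2 + 18*x + 3 = 3*(x^2 + 6*x + 1); x^2 + 6*x + 1 = 0 has no rational roots; quadratic formula: x = (-6 ± √32)/2.
  ⇒ x = -3 - 2*sqrt(2) ≈ -5.8284, -3 + 2*sqrt(2) ≈ -0.1716

f''(x) = 48/(x^3 + 9*x^2 + 27*x + 27)
Second-derivative test at each critical point:
  f''(-5.8284) = -2.1213 < 0 → local maximum
  f''(-0.1716) = 2.1213 > 0 → local minimum

Critical points: x = -3 - 2*sqrt(2) ≈ -5.8284 (local maximum); x = -3 + 2*sqrt(2) ≈ -0.1716 (local minimum)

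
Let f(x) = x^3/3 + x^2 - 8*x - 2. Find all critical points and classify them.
f'(x) = x^2 + 2*x - 8

Solve f'(x) = 0:
  Factor: x^2 + 2*x - 8 = (x - 2)*(x + 4) = 0.
  ⇒ x = -4, 2

f''(x) = 2*x + 2
Second-derivative test at each critical point:
  f''(-4) = -6 < 0 → local maximum
  f''(2) = 6 > 0 → local minimum

Critical points: x = -4 (local maximum); x = 2 (local minimum)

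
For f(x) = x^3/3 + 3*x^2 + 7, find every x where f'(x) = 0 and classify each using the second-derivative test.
f'(x) = x*(x + 6)

Solve f'(x) = 0:
  Factor: x^2 + 6*x = x*(x + 6) = 0.
  ⇒ x = -6, 0

f''(x) = 2*x + 6
Second-derivative test at each critical point:
  f''(-6) = -6 < 0 → local maximum
  f''(0) = 6 > 0 → local minimum

Critical points: x = -6 (local maximum); x = 0 (local minimum)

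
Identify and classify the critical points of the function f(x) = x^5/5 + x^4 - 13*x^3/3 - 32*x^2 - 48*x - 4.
f'(x) = x^4 + 4*x^3 - 13*x^2 - 64*x - 48

Solve f'(x) = 0:
  Factor: x^4 + 4*x^3 - 13*x^2 - 64*x - 48 = (x - 4)*(x + 1)*(x + 3)*(x + 4) = 0.
  ⇒ x = -4, -3, -1, 4

f''(x) = 4*x^3 + 12*x^2 - 26*x - 64
Second-derivative test at each critical point:
  f''(-4) = -24 < 0 → local maximum
  f''(-3) = 14 > 0 → local minimum
  f''(-1) = -30 < 0 → local maximum
  f''(4) = 280 > 0 → local minimum

Critical points: x = -4 (local maximum); x = -3 (local minimum); x = -1 (local maximum); x = 4 (local minimum)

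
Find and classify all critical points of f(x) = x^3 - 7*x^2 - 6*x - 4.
f'(x) = 3*x^2 - 14*x - 6

Solve f'(x) = 0:
  3*x^2 - 14*x - 6 = 0 has no rational roots; quadratic formula: x = (14 ± √268)/6.
  ⇒ x = 7/3 - sqrt(67)/3 ≈ -0.3951, 7/3 + sqrt(67)/3 ≈ 5.0618

f''(x) = 6*x - 14
Second-derivative test at each critical point:
  f''(-0.3951) = -16.3707 < 0 → local maximum
  f''(5.0618) = 16.3707 > 0 → local minimum

Critical points: x = 7/3 - sqrt(67)/3 ≈ -0.3951 (local maximum); x = 7/3 + sqrt(67)/3 ≈ 5.0618 (local minimum)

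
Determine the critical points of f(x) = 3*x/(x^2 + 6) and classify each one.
f'(x) = 3*(6 - x^2)/(x^4 + 12*x^2 + 36)

Solve f'(x) = 0:
  f'(x) = -3*(x^2 - 6)/(x^2 + 6)^2; the denominator is positive wherever f is defined, so f'(x) = 0 ⇔ 18 - 3*x^2 = 0.
  Factor: 18 - 3*x^2 = -3*(x^2 - 6); x^2 - 6 = 0 has no rational roots; quadratic formula: x = (0 ± √24)/2.
  ⇒ x = -sqrt(6) ≈ -2.4495, sqrt(6) ≈ 2.4495

f''(x) = 6*x*(x^2 - 18)/(x^2 + 6)^3
Second-derivative test at each critical point:
  f''(-2.4495) = 0.1021 > 0 → local minimum
  f''(2.4495) = -0.1021 < 0 → local maximum

Critical points: x = -sqrt(6) ≈ -2.4495 (local minimum); x = sqrt(6) ≈ 2.4495 (local maximum)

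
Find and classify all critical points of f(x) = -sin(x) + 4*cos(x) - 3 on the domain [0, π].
f'(x) = -4*sin(x) - cos(x)

Solve f'(x) = 0 on [0, π]:
  f'(x) = 0 ⇔ -cos(x) = 4*sin(x) ⇔ tan(x) = -1/4, i.e. x = arctan(-1/4) + nπ; keep the solutions lying in [0, π].
  ⇒ x = pi - atan(1/4) ≈ 2.8966

f''(x) = sin(x) - 4*cos(x)
Second-derivative test at each critical point:
  f''(2.8966) = 4.1231 > 0 → local minimum

Critical points: x = pi - atan(1/4) ≈ 2.8966 (local minimum)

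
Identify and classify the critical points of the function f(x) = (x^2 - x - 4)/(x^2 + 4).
f'(x) = (x^2 + 16*x - 4)/(x^4 + 8*x^2 + 16)

Solve f'(x) = 0:
  f'(x) = (x^2 + 16*x - 4)/(x^2 + 4)^2; the denominator is positive wherever f is defined, so f'(x) = 0 ⇔ x^2 + 16*x - 4 = 0.
  x^2 + 16*x - 4 = 0 has no rational roots; quadratic formula: x = (-16 ± √272)/2.
  ⇒ x = -2*sqrt(17) - 8 ≈ -16.2462, -8 + 2*sqrt(17) ≈ 0.2462

f''(x) = 2*(-x^3 - 24*x^2 + 12*x + 32)/(x^6 + 12*x^4 + 48*x^2 + 64)
Second-derivative test at each critical point:
  f''(-16.2462) = -2.297e-04 < 0 → local maximum
  f''(0.2462) = 1.0002 > 0 → local minimum

Critical points: x = -2*sqrt(17) - 8 ≈ -16.2462 (local maximum); x = -8 + 2*sqrt(17) ≈ 0.2462 (local minimum)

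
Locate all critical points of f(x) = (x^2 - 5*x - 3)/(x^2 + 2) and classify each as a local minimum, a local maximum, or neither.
f'(x) = 5*(x^2 + 2*x - 2)/(x^4 + 4*x^2 + 4)

Solve f'(x) = 0:
  f'(x) = 5*(x^2 + 2*x - 2)/(x^2 + 2)^2; the denominator is positive wherever f is defined, so f'(x) = 0 ⇔ 5*x^2 + 10*x - 10 = 0.
  Factor: 5*x^2 + 10*x - 10 = 5*(x^2 + 2*x - 2); x^2 + 2*x - 2 = 0 has no rational roots; quadratic formula: x = (-2 ± √12)/2.
  ⇒ x = -sqrt(3) - 1 ≈ -2.7321, -1 + sqrt(3) ≈ 0.7321

f''(x) = 10*(-x^3 - 3*x^2 + 6*x + 2)/(x^6 + 6*x^4 + 12*x^2 + 8)
Second-derivative test at each critical point:
  f''(-2.7321) = -0.1934 < 0 → local maximum
  f''(0.7321) = 2.6934 > 0 → local minimum

Critical points: x = -sqrt(3) - 1 ≈ -2.7321 (local maximum); x = -1 + sqrt(3) ≈ 0.7321 (local minimum)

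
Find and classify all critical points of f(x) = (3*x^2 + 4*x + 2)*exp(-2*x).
f'(x) = 2*x*(-3*x - 1)*exp(-2*x)

Solve f'(x) = 0:
  f'(x) = (-6*x^2 - 2*x)·exp(-2*x) and exp(-2*x) > 0 for every x, so f'(x) = 0 ⇔ -6*x^2 - 2*x = 0.
  Factor: -6*x^2 - 2*x = -2*x*(3*x + 1) = 0.
  ⇒ x = -1/3, 0

f''(x) = 2*(6*x^2 - 4*x - 1)*exp(-2*x)
Second-derivative test at each critical point:
  f''(-1/3) = 3.8955 > 0 → local minimum
  f''(0) = -2 < 0 → local maximum

Critical points: x = -1/3 (local minimum); x = 0 (local maximum)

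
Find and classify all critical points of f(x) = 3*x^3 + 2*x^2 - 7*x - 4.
f'(x) = 9*x^2 + 4*x - 7

Solve f'(x) = 0:
  9*x^2 + 4*x - 7 = 0 has no rational roots; quadratic formula: x = (-4 ± √268)/18.
  ⇒ x = -sqrt(67)/9 - 2/9 ≈ -1.1317, -2/9 + sqrt(67)/9 ≈ 0.6873

f''(x) = 18*x + 4
Second-derivative test at each critical point:
  f''(-1.1317) = -16.3707 < 0 → local maximum
  f''(0.6873) = 16.3707 > 0 → local minimum

Critical points: x = -sqrt(67)/9 - 2/9 ≈ -1.1317 (local maximum); x = -2/9 + sqrt(67)/9 ≈ 0.6873 (local minimum)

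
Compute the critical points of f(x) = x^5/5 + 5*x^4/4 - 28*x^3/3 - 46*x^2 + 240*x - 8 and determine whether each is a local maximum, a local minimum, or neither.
f'(x) = x^4 + 5*x^3 - 28*x^2 - 92*x + 240

Solve f'(x) = 0:
  Factor: x^4 + 5*x^3 - 28*x^2 - 92*x + 240 = (x - 4)*(x - 2)*(x + 5)*(x + 6) = 0.
  ⇒ x = -6, -5, 2, 4

f''(x) = 4*x^3 + 15*x^2 - 56*x - 92
Second-derivative test at each critical point:
  f''(-6) = -80 < 0 → local maximum
  f''(-5) = 63 > 0 → local minimum
  f''(2) = -112 < 0 → local maximum
  f''(4) = 180 > 0 → local minimum

Critical points: x = -6 (local maximum); x = -5 (local minimum); x = 2 (local maximum); x = 4 (local minimum)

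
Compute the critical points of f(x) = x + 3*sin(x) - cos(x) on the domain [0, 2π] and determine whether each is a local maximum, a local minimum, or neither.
f'(x) = sin(x) + 3*cos(x) + 1

Solve f'(x) = 0 on [0, 2π]:
  f'(x) = 0 ⇔ sin(x) + 3*cos(x) = -1. Write the left side as R·cos(x + φ) with R = √(3² + (-1)²) = sqrt(10), cos φ = 3*sqrt(10)/10, sin φ = -sqrt(10)/10; then cos(x + φ) = -sqrt(10)/10. Solve for x and keep the solutions lying in [0, 2π].
  ⇒ x = pi - atan(4/3) ≈ 2.2143, 3*pi/2 ≈ 4.7124

f''(x) = -3*sin(x) + cos(x)
Second-derivative test at each critical point:
  f''(2.2143) = -3 < 0 → local maximum
  f''(4.7124) = 3 > 0 → local minimum

Critical points: x = pi - atan(4/3) ≈ 2.2143 (local maximum); x = 3*pi/2 ≈ 4.7124 (local minimum)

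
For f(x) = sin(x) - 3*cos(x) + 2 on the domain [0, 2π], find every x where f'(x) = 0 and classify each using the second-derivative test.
f'(x) = 3*sin(x) + cos(x)

Solve f'(x) = 0 on [0, 2π]:
  f'(x) = 0 ⇔ cos(x) = -3*sin(x) ⇔ tan(x) = -1/3, i.e. x = arctan(-1/3) + nπ; keep the solutions lying in [0, 2π].
  ⇒ x = pi - atan(1/3) ≈ 2.8198, -atan(1/3) + 2*pi ≈ 5.9614

f''(x) = -sin(x) + 3*cos(x)
Second-derivative test at each critical point:
  f''(2.8198) = -3.1623 < 0 → local maximum
  f''(5.9614) = 3.1623 > 0 → local minimum

Critical points: x = pi - atan(1/3) ≈ 2.8198 (local maximum); x = -atan(1/3) + 2*pi ≈ 5.9614 (local minimum)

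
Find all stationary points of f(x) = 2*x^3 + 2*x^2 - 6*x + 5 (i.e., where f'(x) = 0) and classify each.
f'(x) = 6*x^2 + 4*x - 6

Solve f'(x) = 0:
  Factor: 6*x^2 + 4*x - 6 = 2*(3*x^2 + 2*x - 3); 3*x^2 + 2*x - 3 = 0 has no rational roots; quadratic formula: x = (-2 ± √40)/6.
  ⇒ x = -sqrt(10)/3 - 1/3 ≈ -1.3874, -1/3 + sqrt(10)/3 ≈ 0.7208

f''(x) = 12*x + 4
Second-derivative test at each critical point:
  f''(-1.3874) = -12.6491 < 0 → local maximum
  f''(0.7208) = 12.6491 > 0 → local minimum

Critical points: x = -sqrt(10)/3 - 1/3 ≈ -1.3874 (local maximum); x = -1/3 + sqrt(10)/3 ≈ 0.7208 (local minimum)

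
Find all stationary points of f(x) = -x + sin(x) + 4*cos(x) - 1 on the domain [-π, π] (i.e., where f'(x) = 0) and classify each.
f'(x) = -4*sin(x) + cos(x) - 1

Solve f'(x) = 0 on [-π, π]:
  f'(x) = 0 ⇔ -4*sin(x) + cos(x) = 1. Write the left side as R·cos(x + φ) with R = √(1² + 4²) = sqrt(17), cos φ = sqrt(17)/17, sin φ = 4*sqrt(17)/17; then cos(x + φ) = sqrt(17)/17. Solve for x and keep the solutions lying in [-π, π].
  ⇒ x = -pi + atan(8/15) ≈ -2.6516, 0

f''(x) = -sin(x) - 4*cos(x)
Second-derivative test at each critical point:
  f''(-2.6516) = 4 > 0 → local minimum
  f''(0) = -4 < 0 → local maximum

Critical points: x = -pi + atan(8/15) ≈ -2.6516 (local minimum); x = 0 (local maximum)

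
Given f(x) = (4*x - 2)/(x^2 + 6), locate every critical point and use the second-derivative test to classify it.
f'(x) = 4*(-x^2 + x + 6)/(x^4 + 12*x^2 + 36)

Solve f'(x) = 0:
  f'(x) = -4*(x - 3)*(x + 2)/(x^2 + 6)^2; the denominator is positive wherever f is defined, so f'(x) = 0 ⇔ -4*x^2 + 4*x + 24 = 0.
  Factor: -4*x^2 + 4*x + 24 = -4*(x - 3)*(x + 2) = 0.
  ⇒ x = -2, 3

f''(x) = 4*(4*x^2*(2*x - 1) + (1 - 6*x)*(x^2 + 6))/(x^2 + 6)^3
Second-derivative test at each critical point:
  f''(-2) = 1/5 > 0 → local minimum
  f''(3) = -4/45 < 0 → local maximum

Critical points: x = -2 (local minimum); x = 3 (local maximum)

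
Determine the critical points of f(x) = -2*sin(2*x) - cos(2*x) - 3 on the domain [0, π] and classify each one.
f'(x) = 2*sin(2*x) - 4*cos(2*x)

Solve f'(x) = 0 on [0, π]:
  f'(x) = 0 ⇔ -2*cos(2*x) = -sin(2*x) ⇔ tan(2*x) = 2, i.e. 2*x = arctan(2) + nπ; keep the solutions lying in [0, π].
  ⇒ x = atan(2)/2 ≈ 0.5536, atan(2)/2 + pi/2 ≈ 2.1244

f''(x) = 8*sin(2*x) + 4*cos(2*x)
Second-derivative test at each critical point:
  f''(0.5536) = 8.9443 > 0 → local minimum
  f''(2.1244) = -8.9443 < 0 → local maximum

Critical points: x = atan(2)/2 ≈ 0.5536 (local minimum); x = atan(2)/2 + pi/2 ≈ 2.1244 (local maximum)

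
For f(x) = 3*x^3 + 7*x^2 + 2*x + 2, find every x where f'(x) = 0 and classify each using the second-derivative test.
f'(x) = 9*x^2 + 14*x + 2

Solve f'(x) = 0:
  9*x^2 + 14*x + 2 = 0 has no rational roots; quadratic formula: x = (-14 ± √124)/18.
  ⇒ x = -7/9 - sqrt(31)/9 ≈ -1.3964, -7/9 + sqrt(31)/9 ≈ -0.1591

f''(x) = 18*x + 14
Second-derivative test at each critical point:
  f''(-1.3964) = -11.1355 < 0 → local maximum
  f''(-0.1591) = 11.1355 > 0 → local minimum

Critical points: x = -7/9 - sqrt(31)/9 ≈ -1.3964 (local maximum); x = -7/9 + sqrt(31)/9 ≈ -0.1591 (local minimum)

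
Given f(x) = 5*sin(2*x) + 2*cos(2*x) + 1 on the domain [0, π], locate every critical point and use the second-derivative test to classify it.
f'(x) = -4*sin(2*x) + 10*cos(2*x)

Solve f'(x) = 0 on [0, π]:
  f'(x) = 0 ⇔ 5*cos(2*x) = 2*sin(2*x) ⇔ tan(2*x) = 5/2, i.e. 2*x = arctan(5/2) + nπ; keep the solutions lying in [0, π].
  ⇒ x = atan(5/2)/2 ≈ 0.5951, atan(5/2)/2 + pi/2 ≈ 2.1659

f''(x) = -20*sin(2*x) - 8*cos(2*x)
Second-derivative test at each critical point:
  f''(0.5951) = -21.5407 < 0 → local maximum
  f''(2.1659) = 21.5407 > 0 → local minimum

Critical points: x = atan(5/2)/2 ≈ 0.5951 (local maximum); x = atan(5/2)/2 + pi/2 ≈ 2.1659 (local minimum)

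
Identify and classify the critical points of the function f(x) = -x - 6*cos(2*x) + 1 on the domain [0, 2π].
f'(x) = 12*sin(2*x) - 1

Solve f'(x) = 0 on [0, 2π]:
  f'(x) = 0 ⇔ sin(2*x) = 1/12, i.e. 2*x = arcsin(1/12) + 2nπ or 2*x = π − arcsin(1/12) + 2nπ; keep the solutions lying in [0, 2π].
  ⇒ x = asin(1/12)/2 ≈ 0.0417, -asin(1/12)/2 + pi/2 ≈ 1.5291, asin(1/12)/2 + pi ≈ 3.1833, -asin(1/12)/2 + 3*pi/2 ≈ 4.6707

f''(x) = 24*cos(2*x)
Second-derivative test at each critical point:
  f''(0.0417) = 23.9165 > 0 → local minimum
  f''(1.5291) = -23.9165 < 0 → local maximum
  f''(3.1833) = 23.9165 > 0 → local minimum
  f''(4.6707) = -23.9165 < 0 → local maximum

Critical points: x = asin(1/12)/2 ≈ 0.0417 (local minimum); x = -asin(1/12)/2 + pi/2 ≈ 1.5291 (local maximum); x = asin(1/12)/2 + pi ≈ 3.1833 (local minimum); x = -asin(1/12)/2 + 3*pi/2 ≈ 4.6707 (local maximum)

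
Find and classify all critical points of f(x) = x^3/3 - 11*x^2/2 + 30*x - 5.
f'(x) = x^2 - 11*x + 30

Solve f'(x) = 0:
  Factor: x^2 - 11*x + 30 = (x - 6)*(x - 5) = 0.
  ⇒ x = 5, 6

f''(x) = 2*x - 11
Second-derivative test at each critical point:
  f''(5) = -1 < 0 → local maximum
  f''(6) = 1 > 0 → local minimum

Critical points: x = 5 (local maximum); x = 6 (local minimum)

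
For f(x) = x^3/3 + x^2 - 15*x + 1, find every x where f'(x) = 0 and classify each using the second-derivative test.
f'(x) = x^2 + 2*x - 15

Solve f'(x) = 0:
  Factor: x^2 + 2*x - 15 = (x - 3)*(x + 5) = 0.
  ⇒ x = -5, 3

f''(x) = 2*x + 2
Second-derivative test at each critical point:
  f''(-5) = -8 < 0 → local maximum
  f''(3) = 8 > 0 → local minimum

Critical points: x = -5 (local maximum); x = 3 (local minimum)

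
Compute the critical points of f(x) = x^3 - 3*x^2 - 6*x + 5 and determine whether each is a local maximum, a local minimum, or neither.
f'(x) = 3*x^2 - 6*x - 6

Solve f'(x) = 0:
  Factor: 3*x^2 - 6*x - 6 = 3*(x^2 - 2*x - 2); x^2 - 2*x - 2 = 0 has no rational roots; quadratic formula: x = (2 ± √12)/2.
  ⇒ x = 1 - sqrt(3) ≈ -0.7321, 1 + sqrt(3) ≈ 2.7321

f''(x) = 6*x - 6
Second-derivative test at each critical point:
  f''(-0.7321) = -10.3923 < 0 → local maximum
  f''(2.7321) = 10.3923 > 0 → local minimum

Critical points: x = 1 - sqrt(3) ≈ -0.7321 (local maximum); x = 1 + sqrt(3) ≈ 2.7321 (local minimum)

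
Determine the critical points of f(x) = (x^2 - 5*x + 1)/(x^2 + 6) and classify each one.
f'(x) = 5*(x^2 + 2*x - 6)/(x^4 + 12*x^2 + 36)

Solve f'(x) = 0:
  f'(x) = 5*(x^2 + 2*x - 6)/(x^2 + 6)^2; the denominator is positive wherever f is defined, so f'(x) = 0 ⇔ 5*x^2 + 10*x - 30 = 0.
  Factor: 5*x^2 + 10*x - 30 = 5*(x^2 + 2*x - 6); x^2 + 2*x - 6 = 0 has no rational roots; quadratic formula: x = (-2 ± √28)/2.
  ⇒ x = -sqrt(7) - 1 ≈ -3.6458, -1 + sqrt(7) ≈ 1.6458

f''(x) = 10*(-x^3 - 3*x^2 + 18*x + 6)/(x^6 + 18*x^4 + 108*x^2 + 216)
Second-derivative test at each critical point:
  f''(-3.6458) = -0.0711 < 0 → local maximum
  f''(1.6458) = 0.3489 > 0 → local minimum

Critical points: x = -sqrt(7) - 1 ≈ -3.6458 (local maximum); x = -1 + sqrt(7) ≈ 1.6458 (local minimum)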